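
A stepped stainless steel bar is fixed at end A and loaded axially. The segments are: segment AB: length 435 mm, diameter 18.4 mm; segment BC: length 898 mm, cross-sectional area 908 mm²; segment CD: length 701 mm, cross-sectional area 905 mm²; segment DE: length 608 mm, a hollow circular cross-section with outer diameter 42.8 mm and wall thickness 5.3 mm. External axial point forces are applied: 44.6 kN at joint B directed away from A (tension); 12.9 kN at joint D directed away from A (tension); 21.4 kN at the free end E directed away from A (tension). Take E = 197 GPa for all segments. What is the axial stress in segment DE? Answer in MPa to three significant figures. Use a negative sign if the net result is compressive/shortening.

34.3 MPa

Internal axial forces (sectioning from the free end, tension +): N_DE = 21.4 kN, N_CD = 34.3 kN, N_BC = 34.3 kN, N_AB = 78.9 kN.
A_DE = 624.4 mm².
σ_DE = N_DE/A_DE = 21400/624.4 = 34.27 MPa.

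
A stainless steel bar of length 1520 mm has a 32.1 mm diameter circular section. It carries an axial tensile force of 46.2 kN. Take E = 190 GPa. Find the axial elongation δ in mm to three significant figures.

A = 809.3 mm².
δ_mech = NL/(AE) = 46200·1520/(809.3·190000) = 0.4567 mm.

0.457 mm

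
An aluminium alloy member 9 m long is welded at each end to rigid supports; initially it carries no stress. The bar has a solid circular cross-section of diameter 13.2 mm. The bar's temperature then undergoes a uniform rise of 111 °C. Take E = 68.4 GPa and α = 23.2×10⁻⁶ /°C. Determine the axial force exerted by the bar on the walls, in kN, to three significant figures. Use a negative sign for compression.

-24.1 kN

Free thermal expansion αLΔT = 23.2e-6 · 9000 · 111 = 23.18 mm.
The walls impose strain ε = −(23.18)/9000 = -2.5752e-03; σ = Eε = 68400 · -2.5752e-03 = -176.1 MPa.
Wall reaction R = σ·A = -176.1·136.8 = -24100 N = -24.1 kN.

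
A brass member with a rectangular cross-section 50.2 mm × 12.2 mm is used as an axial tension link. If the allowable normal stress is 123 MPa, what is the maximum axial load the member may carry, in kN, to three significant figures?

75.3 kN

A = 612.4 mm².
P_max = σ_allow · A = 123 · 612.4 = 75330 N = 75.33 kN.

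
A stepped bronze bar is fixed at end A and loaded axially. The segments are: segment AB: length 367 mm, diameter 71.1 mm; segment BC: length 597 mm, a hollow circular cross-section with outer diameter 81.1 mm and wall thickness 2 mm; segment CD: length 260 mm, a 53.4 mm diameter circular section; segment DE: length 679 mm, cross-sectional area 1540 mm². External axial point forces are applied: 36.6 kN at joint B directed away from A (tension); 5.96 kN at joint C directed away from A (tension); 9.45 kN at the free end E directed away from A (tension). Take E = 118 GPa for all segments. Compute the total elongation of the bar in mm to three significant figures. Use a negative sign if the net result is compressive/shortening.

0.242 mm

Internal axial forces (sectioning from the free end, tension +): N_DE = 9.45 kN, N_CD = 9.45 kN, N_BC = 15.41 kN, N_AB = 52.01 kN.
A_AB = 3970 mm².
A_BC = 497 mm².
A_CD = 2240 mm².
δ_AB = 52010·367/(3970·118000) = 0.04074 mm
δ_BC = 15410·597/(497·118000) = 0.1569 mm
δ_CD = 9450·260/(2240·118000) = 0.009297 mm
δ_DE = 9450·679/(1540·118000) = 0.03531 mm
δ = Σδ_i = 0.2422 mm.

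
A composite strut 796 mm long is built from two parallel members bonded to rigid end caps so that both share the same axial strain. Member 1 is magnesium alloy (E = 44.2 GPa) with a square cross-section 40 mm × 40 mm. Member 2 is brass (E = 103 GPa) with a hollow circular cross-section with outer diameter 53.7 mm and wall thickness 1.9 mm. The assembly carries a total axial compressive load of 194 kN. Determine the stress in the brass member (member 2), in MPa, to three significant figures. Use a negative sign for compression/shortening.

-195 MPa

A_1 = 1600 mm².
A_2 = 309.2 mm².
Equal strain + equilibrium ⇒ each member carries load in proportion to AE: A₁E₁ = 70720000 N, A₂E₂ = 31850000 N, ΣAE = 102600000 N.
σ₂ = P·E₂/ΣAE = -194000·103000/102600000 = -194.8 MPa.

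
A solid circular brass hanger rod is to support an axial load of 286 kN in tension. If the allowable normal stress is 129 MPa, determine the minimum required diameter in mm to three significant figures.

53.1 mm

Required area A ≥ P/σ_allow = 286000/129 = 2217 mm².
For a solid circular section, d ≥ √(4A/π) = 53.13 mm.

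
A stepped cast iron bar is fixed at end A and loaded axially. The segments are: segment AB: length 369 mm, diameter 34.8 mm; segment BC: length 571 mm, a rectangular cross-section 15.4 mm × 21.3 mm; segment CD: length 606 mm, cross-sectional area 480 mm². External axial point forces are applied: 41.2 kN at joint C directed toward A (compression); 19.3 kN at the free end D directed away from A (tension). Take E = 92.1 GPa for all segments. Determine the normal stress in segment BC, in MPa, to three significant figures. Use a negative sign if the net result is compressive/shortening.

-66.8 MPa

Internal axial forces (sectioning from the free end, tension +): N_CD = 19.3 kN, N_BC = -21.9 kN, N_AB = -21.9 kN.
A_BC = 328 mm².
σ_BC = N_BC/A_BC = -21900/328 = -66.76 MPa.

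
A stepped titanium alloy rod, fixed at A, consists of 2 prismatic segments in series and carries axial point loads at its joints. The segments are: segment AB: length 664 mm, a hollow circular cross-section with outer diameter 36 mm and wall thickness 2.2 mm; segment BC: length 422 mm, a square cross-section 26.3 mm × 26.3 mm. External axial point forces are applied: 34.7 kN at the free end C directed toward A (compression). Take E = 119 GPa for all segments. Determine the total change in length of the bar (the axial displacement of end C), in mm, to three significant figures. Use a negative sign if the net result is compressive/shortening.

Internal axial forces (sectioning from the free end, tension +): N_BC = -34.7 kN, N_AB = -34.7 kN.
A_AB = 233.6 mm².
A_BC = 691.7 mm².
δ_AB = -34700·664/(233.6·119000) = -0.8288 mm
δ_BC = -34700·422/(691.7·119000) = -0.1779 mm
δ = Σδ_i = -1.007 mm.

-1.01 mm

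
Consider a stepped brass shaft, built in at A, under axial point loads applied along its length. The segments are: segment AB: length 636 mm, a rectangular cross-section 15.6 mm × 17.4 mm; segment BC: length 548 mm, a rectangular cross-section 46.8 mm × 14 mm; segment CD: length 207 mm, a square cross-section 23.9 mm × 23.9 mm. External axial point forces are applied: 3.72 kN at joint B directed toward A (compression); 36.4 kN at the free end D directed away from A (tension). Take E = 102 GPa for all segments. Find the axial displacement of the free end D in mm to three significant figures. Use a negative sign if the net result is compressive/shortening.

Internal axial forces (sectioning from the free end, tension +): N_CD = 36.4 kN, N_BC = 36.4 kN, N_AB = 32.68 kN.
A_AB = 271.4 mm².
A_BC = 655.2 mm².
A_CD = 571.2 mm².
δ_AB = 32680·636/(271.4·102000) = 0.7507 mm
δ_BC = 36400·548/(655.2·102000) = 0.2985 mm
δ_CD = 36400·207/(571.2·102000) = 0.1293 mm
δ = Σδ_i = 1.178 mm.

1.18 mm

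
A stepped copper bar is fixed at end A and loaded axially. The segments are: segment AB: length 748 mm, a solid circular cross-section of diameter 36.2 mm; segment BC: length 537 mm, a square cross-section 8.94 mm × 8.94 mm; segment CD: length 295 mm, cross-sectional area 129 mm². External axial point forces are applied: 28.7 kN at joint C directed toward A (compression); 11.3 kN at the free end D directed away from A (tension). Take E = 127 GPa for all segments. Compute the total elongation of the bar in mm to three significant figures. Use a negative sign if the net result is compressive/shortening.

-0.817 mm

Internal axial forces (sectioning from the free end, tension +): N_CD = 11.3 kN, N_BC = -17.4 kN, N_AB = -17.4 kN.
A_AB = 1029 mm².
A_BC = 79.92 mm².
δ_AB = -17400·748/(1029·127000) = -0.09957 mm
δ_BC = -17400·537/(79.92·127000) = -0.9205 mm
δ_CD = 11300·295/(129·127000) = 0.2035 mm
δ = Σδ_i = -0.8166 mm.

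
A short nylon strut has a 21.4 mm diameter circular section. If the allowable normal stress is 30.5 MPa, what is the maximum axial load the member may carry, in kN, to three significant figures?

11.0 kN

A = 359.7 mm².
P_max = σ_allow · A = 30.5 · 359.7 = 10970 N = 10.97 kN.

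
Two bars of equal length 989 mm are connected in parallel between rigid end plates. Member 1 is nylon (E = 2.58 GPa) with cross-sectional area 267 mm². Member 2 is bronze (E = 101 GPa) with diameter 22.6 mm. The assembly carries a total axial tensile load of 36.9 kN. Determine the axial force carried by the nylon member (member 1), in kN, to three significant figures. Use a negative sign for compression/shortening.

0.617 kN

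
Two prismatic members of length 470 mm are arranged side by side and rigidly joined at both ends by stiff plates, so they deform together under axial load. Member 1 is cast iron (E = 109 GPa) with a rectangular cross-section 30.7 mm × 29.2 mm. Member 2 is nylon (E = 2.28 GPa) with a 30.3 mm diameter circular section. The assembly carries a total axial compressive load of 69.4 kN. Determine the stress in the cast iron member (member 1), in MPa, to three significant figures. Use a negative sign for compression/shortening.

-76.1 MPa

A_1 = 896.4 mm².
A_2 = 721.1 mm².
Equal strain + equilibrium ⇒ each member carries load in proportion to AE: A₁E₁ = 97710000 N, A₂E₂ = 1644000 N, ΣAE = 99360000 N.
σ₁ = P·E₁/ΣAE = -69400·109000/99360000 = -76.14 MPa.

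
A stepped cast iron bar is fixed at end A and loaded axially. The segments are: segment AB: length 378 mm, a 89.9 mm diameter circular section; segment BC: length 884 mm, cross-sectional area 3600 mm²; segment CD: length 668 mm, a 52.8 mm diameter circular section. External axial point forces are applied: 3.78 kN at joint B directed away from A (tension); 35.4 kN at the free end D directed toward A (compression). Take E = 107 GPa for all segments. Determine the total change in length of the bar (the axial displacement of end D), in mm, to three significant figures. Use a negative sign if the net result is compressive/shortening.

-0.200 mm

Internal axial forces (sectioning from the free end, tension +): N_CD = -35.4 kN, N_BC = -35.4 kN, N_AB = -31.62 kN.
A_AB = 6348 mm².
A_CD = 2190 mm².
δ_AB = -31620·378/(6348·107000) = -0.0176 mm
δ_BC = -35400·884/(3600·107000) = -0.08124 mm
δ_CD = -35400·668/(2190·107000) = -0.1009 mm
δ = Σδ_i = -0.1998 mm.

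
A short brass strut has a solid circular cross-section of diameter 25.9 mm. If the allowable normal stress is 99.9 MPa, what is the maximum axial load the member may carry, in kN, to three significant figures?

A = 526.9 mm².
P_max = σ_allow · A = 99.9 · 526.9 = 52630 N = 52.63 kN.

52.6 kN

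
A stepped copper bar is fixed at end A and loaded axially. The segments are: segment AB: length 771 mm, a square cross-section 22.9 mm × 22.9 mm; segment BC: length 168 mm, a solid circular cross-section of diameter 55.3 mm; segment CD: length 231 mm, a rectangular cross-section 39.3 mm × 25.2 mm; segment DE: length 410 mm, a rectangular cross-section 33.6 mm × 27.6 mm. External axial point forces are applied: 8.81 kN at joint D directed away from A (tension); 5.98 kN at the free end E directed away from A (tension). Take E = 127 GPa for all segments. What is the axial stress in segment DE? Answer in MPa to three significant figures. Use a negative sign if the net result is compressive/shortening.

6.45 MPa

Internal axial forces (sectioning from the free end, tension +): N_DE = 5.98 kN, N_CD = 14.79 kN, N_BC = 14.79 kN, N_AB = 14.79 kN.
A_DE = 927.4 mm².
σ_DE = N_DE/A_DE = 5980/927.4 = 6.448 MPa.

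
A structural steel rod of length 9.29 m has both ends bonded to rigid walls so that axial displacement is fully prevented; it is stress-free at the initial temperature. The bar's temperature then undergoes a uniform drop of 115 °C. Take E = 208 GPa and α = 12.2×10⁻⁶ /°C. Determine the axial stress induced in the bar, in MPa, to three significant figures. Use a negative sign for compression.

Free thermal expansion αLΔT = 12.2e-6 · 9290 · -115 = -13.03 mm.
The walls impose strain ε = −(-13.03)/9290 = 1.4030e-03; σ = Eε = 208000 · 1.4030e-03 = 291.8 MPa.

292 MPa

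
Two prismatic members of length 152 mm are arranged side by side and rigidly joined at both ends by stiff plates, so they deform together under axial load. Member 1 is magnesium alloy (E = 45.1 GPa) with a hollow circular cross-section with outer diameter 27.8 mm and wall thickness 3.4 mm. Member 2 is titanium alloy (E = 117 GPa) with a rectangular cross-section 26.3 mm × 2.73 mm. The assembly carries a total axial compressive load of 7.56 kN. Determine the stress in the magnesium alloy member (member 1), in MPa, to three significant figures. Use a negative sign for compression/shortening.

-16.9 MPa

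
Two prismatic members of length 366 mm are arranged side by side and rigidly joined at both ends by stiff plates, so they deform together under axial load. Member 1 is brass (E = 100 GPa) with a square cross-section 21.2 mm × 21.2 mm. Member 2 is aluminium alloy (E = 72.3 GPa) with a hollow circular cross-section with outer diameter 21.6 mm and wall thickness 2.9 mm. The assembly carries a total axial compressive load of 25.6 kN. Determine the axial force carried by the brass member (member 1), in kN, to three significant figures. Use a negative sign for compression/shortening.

A_1 = 449.4 mm².
A_2 = 170.4 mm².
Equal strain + equilibrium ⇒ each member carries load in proportion to AE: A₁E₁ = 44940000 N, A₂E₂ = 12320000 N, ΣAE = 57260000 N.
F₁ = P·A₁E₁/ΣAE = -25600·44940000/57260000 = -20090 N.

-20.1 kN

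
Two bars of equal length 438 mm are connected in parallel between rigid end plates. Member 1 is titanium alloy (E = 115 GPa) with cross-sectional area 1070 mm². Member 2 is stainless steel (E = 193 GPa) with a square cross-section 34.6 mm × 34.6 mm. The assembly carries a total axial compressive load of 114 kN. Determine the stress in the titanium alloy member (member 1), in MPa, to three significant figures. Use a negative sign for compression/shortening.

A_2 = 1197 mm².
Equal strain + equilibrium ⇒ each member carries load in proportion to AE: A₁E₁ = 123000000 N, A₂E₂ = 231100000 N, ΣAE = 354100000 N.
σ₁ = P·E₁/ΣAE = -114000·115000/354100000 = -37.02 MPa.

-37.0 MPa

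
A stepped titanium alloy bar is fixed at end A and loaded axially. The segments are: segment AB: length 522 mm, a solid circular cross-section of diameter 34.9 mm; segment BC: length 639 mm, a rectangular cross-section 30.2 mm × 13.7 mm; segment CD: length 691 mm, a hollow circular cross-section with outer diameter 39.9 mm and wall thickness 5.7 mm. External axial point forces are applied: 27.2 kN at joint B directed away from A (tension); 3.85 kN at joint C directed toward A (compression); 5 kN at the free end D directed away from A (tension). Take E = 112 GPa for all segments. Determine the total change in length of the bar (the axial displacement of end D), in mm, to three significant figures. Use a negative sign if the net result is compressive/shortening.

Internal axial forces (sectioning from the free end, tension +): N_CD = 5 kN, N_BC = 1.15 kN, N_AB = 28.35 kN.
A_AB = 956.6 mm².
A_BC = 413.7 mm².
A_CD = 612.4 mm².
δ_AB = 28350·522/(956.6·112000) = 0.1381 mm
δ_BC = 1150·639/(413.7·112000) = 0.01586 mm
δ_CD = 5000·691/(612.4·112000) = 0.05037 mm
δ = Σδ_i = 0.2044 mm.

0.204 mm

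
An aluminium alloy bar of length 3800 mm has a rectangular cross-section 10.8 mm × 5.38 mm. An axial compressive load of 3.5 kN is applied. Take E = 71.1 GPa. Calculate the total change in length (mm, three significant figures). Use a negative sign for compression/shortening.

-3.22 mm

A = 58.1 mm².
δ_mech = NL/(AE) = -3500·3800/(58.1·71100) = -3.219 mm.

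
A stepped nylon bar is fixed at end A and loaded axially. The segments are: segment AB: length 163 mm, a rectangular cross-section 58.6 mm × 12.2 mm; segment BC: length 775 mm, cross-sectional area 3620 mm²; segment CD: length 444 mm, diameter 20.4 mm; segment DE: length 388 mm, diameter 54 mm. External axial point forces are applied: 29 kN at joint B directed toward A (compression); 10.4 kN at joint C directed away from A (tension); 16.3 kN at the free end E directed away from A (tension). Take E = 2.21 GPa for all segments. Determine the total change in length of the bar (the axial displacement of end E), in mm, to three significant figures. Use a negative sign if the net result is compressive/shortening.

Internal axial forces (sectioning from the free end, tension +): N_DE = 16.3 kN, N_CD = 16.3 kN, N_BC = 26.7 kN, N_AB = -2.3 kN.
A_AB = 714.9 mm².
A_CD = 326.9 mm².
A_DE = 2290 mm².
δ_AB = -2300·163/(714.9·2210) = -0.2373 mm
δ_BC = 26700·775/(3620·2210) = 2.586 mm
δ_CD = 16300·444/(326.9·2210) = 10.02 mm
δ_DE = 16300·388/(2290·2210) = 1.25 mm
δ = Σδ_i = 13.62 mm.

13.6 mm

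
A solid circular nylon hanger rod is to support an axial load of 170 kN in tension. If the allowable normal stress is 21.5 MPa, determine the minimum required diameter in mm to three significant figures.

Required area A ≥ P/σ_allow = 170000/21.5 = 7907 mm².
For a solid circular section, d ≥ √(4A/π) = 100.3 mm.

100 mm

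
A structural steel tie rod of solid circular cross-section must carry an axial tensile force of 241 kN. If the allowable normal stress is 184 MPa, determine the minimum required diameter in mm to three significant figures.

40.8 mm

Required area A ≥ P/σ_allow = 241000/184 = 1310 mm².
For a solid circular section, d ≥ √(4A/π) = 40.84 mm.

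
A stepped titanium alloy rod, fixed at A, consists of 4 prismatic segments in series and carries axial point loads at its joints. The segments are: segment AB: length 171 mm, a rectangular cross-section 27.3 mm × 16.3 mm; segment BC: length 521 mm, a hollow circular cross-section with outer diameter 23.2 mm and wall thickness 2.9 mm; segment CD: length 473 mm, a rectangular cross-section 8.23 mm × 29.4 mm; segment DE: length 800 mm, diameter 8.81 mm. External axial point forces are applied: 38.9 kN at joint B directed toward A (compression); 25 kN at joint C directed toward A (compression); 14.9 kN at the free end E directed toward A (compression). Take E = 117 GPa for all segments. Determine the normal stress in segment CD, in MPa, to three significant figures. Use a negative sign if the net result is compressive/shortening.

Internal axial forces (sectioning from the free end, tension +): N_DE = -14.9 kN, N_CD = -14.9 kN, N_BC = -39.9 kN, N_AB = -78.8 kN.
A_CD = 242 mm².
σ_CD = N_CD/A_CD = -14900/242 = -61.58 MPa.

-61.6 MPa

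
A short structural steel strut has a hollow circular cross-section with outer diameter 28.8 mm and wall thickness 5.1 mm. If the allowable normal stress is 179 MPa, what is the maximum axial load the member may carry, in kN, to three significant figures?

68.0 kN

A = 379.7 mm².
P_max = σ_allow · A = 179 · 379.7 = 67970 N = 67.97 kN.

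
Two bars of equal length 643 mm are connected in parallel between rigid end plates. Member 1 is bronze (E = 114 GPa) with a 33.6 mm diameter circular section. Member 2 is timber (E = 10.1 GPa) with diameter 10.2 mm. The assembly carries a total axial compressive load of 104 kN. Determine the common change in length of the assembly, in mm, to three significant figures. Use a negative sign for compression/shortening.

-0.656 mm

A_1 = 886.7 mm².
A_2 = 81.71 mm².
Equal strain + equilibrium ⇒ each member carries load in proportion to AE: A₁E₁ = 101100000 N, A₂E₂ = 825300 N, ΣAE = 101900000 N.
δ = PL/ΣAE = -104000·643/101900000 = -0.6562 mm.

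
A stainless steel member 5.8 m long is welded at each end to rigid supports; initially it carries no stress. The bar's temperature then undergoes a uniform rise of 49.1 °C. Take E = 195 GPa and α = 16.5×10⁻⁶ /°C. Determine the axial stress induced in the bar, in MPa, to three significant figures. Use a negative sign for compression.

-158 MPa

Free thermal expansion αLΔT = 16.5e-6 · 5800 · 49.1 = 4.699 mm.
The walls impose strain ε = −(4.699)/5800 = -8.1015e-04; σ = Eε = 195000 · -8.1015e-04 = -158 MPa.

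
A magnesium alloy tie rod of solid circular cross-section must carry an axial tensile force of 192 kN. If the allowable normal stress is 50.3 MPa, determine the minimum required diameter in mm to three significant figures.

69.7 mm

Required area A ≥ P/σ_allow = 192000/50.3 = 3817 mm².
For a solid circular section, d ≥ √(4A/π) = 69.71 mm.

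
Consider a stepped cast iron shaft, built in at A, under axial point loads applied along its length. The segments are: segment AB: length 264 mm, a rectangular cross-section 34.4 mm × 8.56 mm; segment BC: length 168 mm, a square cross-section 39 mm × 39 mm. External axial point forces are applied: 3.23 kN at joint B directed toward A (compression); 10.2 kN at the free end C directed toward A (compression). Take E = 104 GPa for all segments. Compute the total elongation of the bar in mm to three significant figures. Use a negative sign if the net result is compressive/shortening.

Internal axial forces (sectioning from the free end, tension +): N_BC = -10.2 kN, N_AB = -13.43 kN.
A_AB = 294.5 mm².
A_BC = 1521 mm².
δ_AB = -13430·264/(294.5·104000) = -0.1158 mm
δ_BC = -10200·168/(1521·104000) = -0.01083 mm
δ = Σδ_i = -0.1266 mm.

-0.127 mm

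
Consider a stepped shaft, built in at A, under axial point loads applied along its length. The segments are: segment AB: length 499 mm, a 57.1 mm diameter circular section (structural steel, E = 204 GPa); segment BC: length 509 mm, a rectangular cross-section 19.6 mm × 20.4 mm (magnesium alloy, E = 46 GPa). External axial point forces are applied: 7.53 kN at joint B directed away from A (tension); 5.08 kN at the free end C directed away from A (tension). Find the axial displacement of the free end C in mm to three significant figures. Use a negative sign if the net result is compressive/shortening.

Internal axial forces (sectioning from the free end, tension +): N_BC = 5.08 kN, N_AB = 12.61 kN.
A_AB = 2561 mm².
A_BC = 399.8 mm².
δ_AB = 12610·499/(2561·204000) = 0.01205 mm
δ_BC = 5080·509/(399.8·46000) = 0.1406 mm
δ = Σδ_i = 0.1526 mm.

0.153 mm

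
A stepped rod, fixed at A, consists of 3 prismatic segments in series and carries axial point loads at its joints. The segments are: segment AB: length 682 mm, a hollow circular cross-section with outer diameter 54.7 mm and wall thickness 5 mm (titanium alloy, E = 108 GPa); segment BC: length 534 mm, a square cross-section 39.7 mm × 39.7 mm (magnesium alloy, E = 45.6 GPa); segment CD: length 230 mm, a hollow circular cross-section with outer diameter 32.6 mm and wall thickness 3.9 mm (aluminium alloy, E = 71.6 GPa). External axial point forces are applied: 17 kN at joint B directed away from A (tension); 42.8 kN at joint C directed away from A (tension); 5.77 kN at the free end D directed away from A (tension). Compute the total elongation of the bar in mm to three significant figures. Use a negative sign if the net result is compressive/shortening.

0.944 mm

Internal axial forces (sectioning from the free end, tension +): N_CD = 5.77 kN, N_BC = 48.57 kN, N_AB = 65.57 kN.
A_AB = 780.7 mm².
A_BC = 1576 mm².
A_CD = 351.6 mm².
δ_AB = 65570·682/(780.7·108000) = 0.5304 mm
δ_BC = 48570·534/(1576·45600) = 0.3609 mm
δ_CD = 5770·230/(351.6·71600) = 0.05271 mm
δ = Σδ_i = 0.944 mm.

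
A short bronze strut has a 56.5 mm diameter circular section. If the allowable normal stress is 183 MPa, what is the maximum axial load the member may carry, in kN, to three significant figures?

A = 2507 mm².
P_max = σ_allow · A = 183 · 2507 = 458800 N = 458.8 kN.

459 kN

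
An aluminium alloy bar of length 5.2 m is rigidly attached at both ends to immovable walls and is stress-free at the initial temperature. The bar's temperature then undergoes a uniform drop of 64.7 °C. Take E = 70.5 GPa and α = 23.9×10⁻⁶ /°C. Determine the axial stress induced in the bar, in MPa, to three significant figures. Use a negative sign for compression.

Free thermal expansion αLΔT = 23.9e-6 · 5200 · -64.7 = -8.041 mm.
The walls impose strain ε = −(-8.041)/5200 = 1.5463e-03; σ = Eε = 70500 · 1.5463e-03 = 109 MPa.

109 MPa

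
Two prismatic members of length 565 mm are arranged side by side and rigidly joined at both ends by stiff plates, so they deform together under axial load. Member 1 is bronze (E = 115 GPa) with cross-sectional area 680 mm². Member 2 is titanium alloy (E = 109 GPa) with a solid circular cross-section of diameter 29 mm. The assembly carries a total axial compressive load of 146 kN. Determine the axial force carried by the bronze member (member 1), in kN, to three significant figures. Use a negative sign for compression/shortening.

A_2 = 660.5 mm².
Equal strain + equilibrium ⇒ each member carries load in proportion to AE: A₁E₁ = 78200000 N, A₂E₂ = 72000000 N, ΣAE = 150200000 N.
F₁ = P·A₁E₁/ΣAE = -146000·78200000/150200000 = -76020 N.

-76.0 kN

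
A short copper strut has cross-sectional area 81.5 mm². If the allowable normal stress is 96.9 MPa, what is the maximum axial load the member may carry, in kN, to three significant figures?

P_max = σ_allow · A = 96.9 · 81.5 = 7897 N = 7.897 kN.

7.90 kN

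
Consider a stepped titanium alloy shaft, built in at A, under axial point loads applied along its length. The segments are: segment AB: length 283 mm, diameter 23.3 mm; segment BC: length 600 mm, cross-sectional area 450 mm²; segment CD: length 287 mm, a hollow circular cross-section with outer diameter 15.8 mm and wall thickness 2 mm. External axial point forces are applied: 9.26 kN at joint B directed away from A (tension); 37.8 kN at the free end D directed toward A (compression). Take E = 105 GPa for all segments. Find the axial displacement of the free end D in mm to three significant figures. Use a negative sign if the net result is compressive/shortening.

-1.85 mm

Internal axial forces (sectioning from the free end, tension +): N_CD = -37.8 kN, N_BC = -37.8 kN, N_AB = -28.54 kN.
A_AB = 426.4 mm².
A_CD = 86.71 mm².
δ_AB = -28540·283/(426.4·105000) = -0.1804 mm
δ_BC = -37800·600/(450·105000) = -0.48 mm
δ_CD = -37800·287/(86.71·105000) = -1.192 mm
δ = Σδ_i = -1.852 mm.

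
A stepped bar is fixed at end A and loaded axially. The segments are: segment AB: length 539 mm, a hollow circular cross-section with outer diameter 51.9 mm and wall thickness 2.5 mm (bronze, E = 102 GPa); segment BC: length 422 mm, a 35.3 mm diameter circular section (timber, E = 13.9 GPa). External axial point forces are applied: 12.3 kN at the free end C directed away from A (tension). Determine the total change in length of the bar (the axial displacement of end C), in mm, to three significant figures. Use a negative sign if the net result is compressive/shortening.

0.549 mm

Internal axial forces (sectioning from the free end, tension +): N_BC = 12.3 kN, N_AB = 12.3 kN.
A_AB = 388 mm².
A_BC = 978.7 mm².
δ_AB = 12300·539/(388·102000) = 0.1675 mm
δ_BC = 12300·422/(978.7·13900) = 0.3816 mm
δ = Σδ_i = 0.5491 mm.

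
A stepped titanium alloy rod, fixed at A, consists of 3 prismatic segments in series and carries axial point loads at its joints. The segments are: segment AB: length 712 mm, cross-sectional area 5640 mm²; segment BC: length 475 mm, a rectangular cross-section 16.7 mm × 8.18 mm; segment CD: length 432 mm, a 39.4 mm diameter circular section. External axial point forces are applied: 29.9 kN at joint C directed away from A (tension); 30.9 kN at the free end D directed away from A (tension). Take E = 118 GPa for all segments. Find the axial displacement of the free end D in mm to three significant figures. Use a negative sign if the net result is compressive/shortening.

Internal axial forces (sectioning from the free end, tension +): N_CD = 30.9 kN, N_BC = 60.8 kN, N_AB = 60.8 kN.
A_BC = 136.6 mm².
A_CD = 1219 mm².
δ_AB = 60800·712/(5640·118000) = 0.06505 mm
δ_BC = 60800·475/(136.6·118000) = 1.792 mm
δ_CD = 30900·432/(1219·118000) = 0.09279 mm
δ = Σδ_i = 1.949 mm.

1.95 mm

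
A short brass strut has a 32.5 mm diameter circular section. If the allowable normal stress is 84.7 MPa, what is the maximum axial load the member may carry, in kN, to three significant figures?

70.3 kN

A = 829.6 mm².
P_max = σ_allow · A = 84.7 · 829.6 = 70270 N = 70.27 kN.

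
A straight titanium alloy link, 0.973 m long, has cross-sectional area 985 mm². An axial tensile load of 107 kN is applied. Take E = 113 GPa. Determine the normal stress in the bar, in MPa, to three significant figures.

σ = N/A = 107000/985 = 108.6 MPa.

109 MPa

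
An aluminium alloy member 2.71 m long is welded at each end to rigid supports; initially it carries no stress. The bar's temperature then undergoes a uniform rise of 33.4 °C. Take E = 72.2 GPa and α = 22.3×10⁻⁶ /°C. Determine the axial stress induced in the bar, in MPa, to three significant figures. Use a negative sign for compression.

-53.8 MPa

Free thermal expansion αLΔT = 22.3e-6 · 2710 · 33.4 = 2.018 mm.
The walls impose strain ε = −(2.018)/2710 = -7.4482e-04; σ = Eε = 72200 · -7.4482e-04 = -53.78 MPa.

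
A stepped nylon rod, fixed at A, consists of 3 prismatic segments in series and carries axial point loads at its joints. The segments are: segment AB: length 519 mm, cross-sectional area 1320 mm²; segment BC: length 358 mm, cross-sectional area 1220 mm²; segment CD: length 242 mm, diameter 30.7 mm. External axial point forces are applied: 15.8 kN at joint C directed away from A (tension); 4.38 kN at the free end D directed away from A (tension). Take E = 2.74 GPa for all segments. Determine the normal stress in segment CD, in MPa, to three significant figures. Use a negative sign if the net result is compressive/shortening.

Internal axial forces (sectioning from the free end, tension +): N_CD = 4.38 kN, N_BC = 20.18 kN, N_AB = 20.18 kN.
A_CD = 740.2 mm².
σ_CD = N_CD/A_CD = 4380/740.2 = 5.917 MPa.

5.92 MPa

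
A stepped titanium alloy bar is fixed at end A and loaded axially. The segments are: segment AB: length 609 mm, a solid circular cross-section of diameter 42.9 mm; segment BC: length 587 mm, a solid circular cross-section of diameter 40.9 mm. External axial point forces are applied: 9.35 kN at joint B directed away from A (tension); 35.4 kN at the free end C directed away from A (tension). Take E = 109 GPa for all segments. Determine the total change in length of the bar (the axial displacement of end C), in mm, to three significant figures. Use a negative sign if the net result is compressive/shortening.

0.318 mm

Internal axial forces (sectioning from the free end, tension +): N_BC = 35.4 kN, N_AB = 44.75 kN.
A_AB = 1445 mm².
A_BC = 1314 mm².
δ_AB = 44750·609/(1445·109000) = 0.173 mm
δ_BC = 35400·587/(1314·109000) = 0.1451 mm
δ = Σδ_i = 0.3181 mm.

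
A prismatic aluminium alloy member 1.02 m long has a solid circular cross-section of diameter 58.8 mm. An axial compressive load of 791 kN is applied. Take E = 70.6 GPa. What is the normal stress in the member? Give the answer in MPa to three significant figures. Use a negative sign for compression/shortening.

A = 2715 mm².
σ = N/A = -791000/2715 = -291.3 MPa.

-291 MPa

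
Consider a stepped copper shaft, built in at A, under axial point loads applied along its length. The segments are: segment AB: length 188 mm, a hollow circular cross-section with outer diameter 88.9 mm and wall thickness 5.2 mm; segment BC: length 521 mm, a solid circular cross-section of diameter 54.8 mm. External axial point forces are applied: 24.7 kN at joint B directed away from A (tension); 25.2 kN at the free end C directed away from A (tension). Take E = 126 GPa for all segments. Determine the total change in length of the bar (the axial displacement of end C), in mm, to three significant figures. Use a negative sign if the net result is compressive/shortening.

0.0986 mm

Internal axial forces (sectioning from the free end, tension +): N_BC = 25.2 kN, N_AB = 49.9 kN.
A_AB = 1367 mm².
A_BC = 2359 mm².
δ_AB = 49900·188/(1367·126000) = 0.05445 mm
δ_BC = 25200·521/(2359·126000) = 0.04418 mm
δ = Σδ_i = 0.09863 mm.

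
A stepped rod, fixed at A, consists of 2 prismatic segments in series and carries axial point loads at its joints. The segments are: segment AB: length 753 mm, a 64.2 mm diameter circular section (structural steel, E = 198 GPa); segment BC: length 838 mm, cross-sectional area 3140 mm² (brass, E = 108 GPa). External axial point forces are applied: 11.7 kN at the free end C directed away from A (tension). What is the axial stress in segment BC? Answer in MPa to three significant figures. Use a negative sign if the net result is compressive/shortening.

Internal axial forces (sectioning from the free end, tension +): N_BC = 11.7 kN, N_AB = 11.7 kN.
σ_BC = N_BC/A_BC = 11700/3140 = 3.726 MPa.

3.73 MPa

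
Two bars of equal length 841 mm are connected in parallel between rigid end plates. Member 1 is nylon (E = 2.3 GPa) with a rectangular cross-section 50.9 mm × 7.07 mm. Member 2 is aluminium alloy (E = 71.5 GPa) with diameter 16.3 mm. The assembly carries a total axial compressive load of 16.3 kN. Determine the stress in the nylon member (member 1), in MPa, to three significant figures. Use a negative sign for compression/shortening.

-2.38 MPa

A_1 = 359.9 mm².
A_2 = 208.7 mm².
Equal strain + equilibrium ⇒ each member carries load in proportion to AE: A₁E₁ = 827700 N, A₂E₂ = 14920000 N, ΣAE = 15750000 N.
σ₁ = P·E₁/ΣAE = -16300·2300/15750000 = -2.381 MPa.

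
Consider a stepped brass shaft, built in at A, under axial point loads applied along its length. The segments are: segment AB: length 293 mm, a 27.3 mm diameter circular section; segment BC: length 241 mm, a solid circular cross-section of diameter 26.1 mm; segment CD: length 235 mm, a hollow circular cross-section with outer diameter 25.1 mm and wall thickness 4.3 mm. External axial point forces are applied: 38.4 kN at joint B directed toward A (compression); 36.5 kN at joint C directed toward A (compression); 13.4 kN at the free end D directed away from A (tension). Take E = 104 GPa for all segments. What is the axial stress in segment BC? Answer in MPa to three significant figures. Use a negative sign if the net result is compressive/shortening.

-43.2 MPa

Internal axial forces (sectioning from the free end, tension +): N_CD = 13.4 kN, N_BC = -23.1 kN, N_AB = -61.5 kN.
A_BC = 535 mm².
σ_BC = N_BC/A_BC = -23100/535 = -43.18 MPa.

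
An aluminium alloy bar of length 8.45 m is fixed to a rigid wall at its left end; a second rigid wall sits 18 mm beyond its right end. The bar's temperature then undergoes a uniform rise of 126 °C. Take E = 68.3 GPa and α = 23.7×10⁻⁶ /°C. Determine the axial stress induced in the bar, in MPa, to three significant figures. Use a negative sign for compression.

Free thermal expansion αLΔT = 23.7e-6 · 8450 · 126 = 25.23 mm.
The walls engage after the gap closes; constrained expansion = 25.23 − 18 = 7.233 mm.
The walls impose strain ε = −(7.233)/8450 = -8.5602e-04; σ = Eε = 68300 · -8.5602e-04 = -58.47 MPa.

-58.5 MPa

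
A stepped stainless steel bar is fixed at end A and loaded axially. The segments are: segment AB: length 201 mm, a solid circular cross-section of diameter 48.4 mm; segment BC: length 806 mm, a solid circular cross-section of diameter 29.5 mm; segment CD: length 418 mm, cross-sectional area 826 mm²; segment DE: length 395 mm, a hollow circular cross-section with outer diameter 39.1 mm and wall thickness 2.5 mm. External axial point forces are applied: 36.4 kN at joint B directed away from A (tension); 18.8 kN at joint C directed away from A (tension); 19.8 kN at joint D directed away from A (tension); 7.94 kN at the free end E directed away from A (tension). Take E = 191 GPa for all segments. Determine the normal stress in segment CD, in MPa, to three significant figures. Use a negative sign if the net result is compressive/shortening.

Internal axial forces (sectioning from the free end, tension +): N_DE = 7.94 kN, N_CD = 27.74 kN, N_BC = 46.54 kN, N_AB = 82.94 kN.
σ_CD = N_CD/A_CD = 27740/826 = 33.58 MPa.

33.6 MPa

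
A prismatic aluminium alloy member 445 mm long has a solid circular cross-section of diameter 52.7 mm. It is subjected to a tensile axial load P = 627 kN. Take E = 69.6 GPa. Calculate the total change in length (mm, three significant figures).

A = 2181 mm².
δ_mech = NL/(AE) = 627000·445/(2181·69600) = 1.838 mm.

1.84 mm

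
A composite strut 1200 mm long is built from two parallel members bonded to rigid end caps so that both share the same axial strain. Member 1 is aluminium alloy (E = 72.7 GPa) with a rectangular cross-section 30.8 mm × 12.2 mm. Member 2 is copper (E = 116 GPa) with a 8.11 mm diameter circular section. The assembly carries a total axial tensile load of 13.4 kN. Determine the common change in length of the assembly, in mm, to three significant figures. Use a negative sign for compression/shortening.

A_1 = 375.8 mm².
A_2 = 51.66 mm².
Equal strain + equilibrium ⇒ each member carries load in proportion to AE: A₁E₁ = 27320000 N, A₂E₂ = 5992000 N, ΣAE = 33310000 N.
δ = PL/ΣAE = 13400·1200/33310000 = 0.4827 mm.

0.483 mm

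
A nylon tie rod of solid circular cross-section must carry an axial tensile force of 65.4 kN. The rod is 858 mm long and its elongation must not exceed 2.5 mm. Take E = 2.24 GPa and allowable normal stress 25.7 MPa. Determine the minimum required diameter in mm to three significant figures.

Required area A ≥ P/σ_allow = 65400/25.7 = 2545 mm².
For a solid circular section, d ≥ √(4A/π) = 56.92 mm.
Elongation limit: A ≥ PL/(Eδ_allow) = 65400·858/(2240·2.5) = 10020 mm² ⇒ d ≥ 113 mm.
The elongation limit governs.

113 mm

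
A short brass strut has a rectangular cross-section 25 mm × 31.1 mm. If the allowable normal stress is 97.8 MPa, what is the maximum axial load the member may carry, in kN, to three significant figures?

76.0 kN

A = 777.5 mm².
P_max = σ_allow · A = 97.8 · 777.5 = 76040 N = 76.04 kN.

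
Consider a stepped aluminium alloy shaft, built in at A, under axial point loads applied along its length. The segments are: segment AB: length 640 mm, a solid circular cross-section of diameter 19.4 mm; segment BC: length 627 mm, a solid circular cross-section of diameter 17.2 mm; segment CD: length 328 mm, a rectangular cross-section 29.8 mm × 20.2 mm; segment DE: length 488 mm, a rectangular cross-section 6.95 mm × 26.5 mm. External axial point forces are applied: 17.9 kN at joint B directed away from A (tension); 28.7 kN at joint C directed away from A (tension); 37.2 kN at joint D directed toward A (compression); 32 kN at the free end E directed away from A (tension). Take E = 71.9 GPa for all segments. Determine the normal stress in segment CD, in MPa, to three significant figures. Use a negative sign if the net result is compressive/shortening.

Internal axial forces (sectioning from the free end, tension +): N_DE = 32 kN, N_CD = -5.2 kN, N_BC = 23.5 kN, N_AB = 41.4 kN.
A_CD = 602 mm².
σ_CD = N_CD/A_CD = -5200/602 = -8.638 MPa.

-8.64 MPa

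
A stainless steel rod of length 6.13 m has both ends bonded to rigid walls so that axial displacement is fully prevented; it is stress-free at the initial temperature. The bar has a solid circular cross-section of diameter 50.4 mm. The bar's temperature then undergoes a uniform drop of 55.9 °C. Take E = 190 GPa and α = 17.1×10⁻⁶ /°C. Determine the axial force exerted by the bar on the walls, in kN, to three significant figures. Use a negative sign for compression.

362 kN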